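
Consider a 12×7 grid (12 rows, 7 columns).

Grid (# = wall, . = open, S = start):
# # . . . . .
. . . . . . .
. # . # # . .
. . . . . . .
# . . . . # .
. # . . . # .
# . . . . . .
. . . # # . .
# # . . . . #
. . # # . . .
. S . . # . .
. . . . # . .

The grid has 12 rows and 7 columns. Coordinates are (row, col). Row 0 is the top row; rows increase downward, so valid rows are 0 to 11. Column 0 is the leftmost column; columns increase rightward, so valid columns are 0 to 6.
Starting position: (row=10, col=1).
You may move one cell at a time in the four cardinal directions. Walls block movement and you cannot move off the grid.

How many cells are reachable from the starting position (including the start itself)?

BFS flood-fill from (row=10, col=1):
  Distance 0: (row=10, col=1)
  Distance 1: (row=9, col=1), (row=10, col=0), (row=10, col=2), (row=11, col=1)
  Distance 2: (row=9, col=0), (row=10, col=3), (row=11, col=0), (row=11, col=2)
  Distance 3: (row=11, col=3)
Total reachable: 10 (grid has 65 open cells total)

Answer: Reachable cells: 10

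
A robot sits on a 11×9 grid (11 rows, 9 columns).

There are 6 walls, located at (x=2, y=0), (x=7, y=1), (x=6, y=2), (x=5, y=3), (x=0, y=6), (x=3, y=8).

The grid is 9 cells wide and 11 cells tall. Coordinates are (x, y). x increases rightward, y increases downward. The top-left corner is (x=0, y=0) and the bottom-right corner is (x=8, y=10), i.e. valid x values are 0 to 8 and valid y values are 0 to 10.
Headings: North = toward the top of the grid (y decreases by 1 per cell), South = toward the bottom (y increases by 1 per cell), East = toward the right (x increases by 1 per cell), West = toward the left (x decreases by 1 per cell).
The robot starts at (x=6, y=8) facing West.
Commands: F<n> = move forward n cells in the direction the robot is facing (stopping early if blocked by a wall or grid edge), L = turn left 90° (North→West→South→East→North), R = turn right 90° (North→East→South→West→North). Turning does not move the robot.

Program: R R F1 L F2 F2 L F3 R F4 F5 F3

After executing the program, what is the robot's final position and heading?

Start: (x=6, y=8), facing West
  R: turn right, now facing North
  R: turn right, now facing East
  F1: move forward 1, now at (x=7, y=8)
  L: turn left, now facing North
  F2: move forward 2, now at (x=7, y=6)
  F2: move forward 2, now at (x=7, y=4)
  L: turn left, now facing West
  F3: move forward 3, now at (x=4, y=4)
  R: turn right, now facing North
  F4: move forward 4, now at (x=4, y=0)
  F5: move forward 0/5 (blocked), now at (x=4, y=0)
  F3: move forward 0/3 (blocked), now at (x=4, y=0)
Final: (x=4, y=0), facing North

Answer: Final position: (x=4, y=0), facing North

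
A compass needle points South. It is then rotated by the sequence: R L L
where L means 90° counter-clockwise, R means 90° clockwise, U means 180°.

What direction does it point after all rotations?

Answer: Final heading: East

Derivation:
Start: South
  R (right (90° clockwise)) -> West
  L (left (90° counter-clockwise)) -> South
  L (left (90° counter-clockwise)) -> East
Final: East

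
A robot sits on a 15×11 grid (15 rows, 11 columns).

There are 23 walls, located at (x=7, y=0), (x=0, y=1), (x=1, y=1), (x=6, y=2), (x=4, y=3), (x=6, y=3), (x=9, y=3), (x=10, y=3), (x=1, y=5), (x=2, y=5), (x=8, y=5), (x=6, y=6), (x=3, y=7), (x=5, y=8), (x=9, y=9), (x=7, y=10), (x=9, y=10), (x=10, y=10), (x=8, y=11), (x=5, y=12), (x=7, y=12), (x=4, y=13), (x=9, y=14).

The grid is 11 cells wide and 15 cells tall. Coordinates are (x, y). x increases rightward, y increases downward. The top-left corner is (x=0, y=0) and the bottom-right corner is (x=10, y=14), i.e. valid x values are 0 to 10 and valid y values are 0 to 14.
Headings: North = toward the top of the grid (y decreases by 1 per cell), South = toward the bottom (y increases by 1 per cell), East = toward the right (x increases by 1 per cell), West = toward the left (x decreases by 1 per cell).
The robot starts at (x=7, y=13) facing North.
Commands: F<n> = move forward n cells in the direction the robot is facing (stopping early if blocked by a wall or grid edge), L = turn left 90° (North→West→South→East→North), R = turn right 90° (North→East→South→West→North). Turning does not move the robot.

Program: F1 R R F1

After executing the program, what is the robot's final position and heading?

Answer: Final position: (x=7, y=14), facing South

Derivation:
Start: (x=7, y=13), facing North
  F1: move forward 0/1 (blocked), now at (x=7, y=13)
  R: turn right, now facing East
  R: turn right, now facing South
  F1: move forward 1, now at (x=7, y=14)
Final: (x=7, y=14), facing South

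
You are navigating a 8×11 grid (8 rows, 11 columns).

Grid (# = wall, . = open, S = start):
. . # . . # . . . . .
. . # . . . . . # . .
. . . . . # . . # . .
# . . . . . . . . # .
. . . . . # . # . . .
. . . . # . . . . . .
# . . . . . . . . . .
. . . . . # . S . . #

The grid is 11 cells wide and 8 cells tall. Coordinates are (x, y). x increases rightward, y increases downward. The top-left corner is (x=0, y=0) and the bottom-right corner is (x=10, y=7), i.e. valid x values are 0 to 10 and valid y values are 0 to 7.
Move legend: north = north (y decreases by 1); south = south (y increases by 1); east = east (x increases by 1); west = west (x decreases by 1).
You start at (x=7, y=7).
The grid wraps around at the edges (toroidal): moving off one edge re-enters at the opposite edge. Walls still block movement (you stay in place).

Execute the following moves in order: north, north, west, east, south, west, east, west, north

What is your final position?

Start: (x=7, y=7)
  north (north): (x=7, y=7) -> (x=7, y=6)
  north (north): (x=7, y=6) -> (x=7, y=5)
  west (west): (x=7, y=5) -> (x=6, y=5)
  east (east): (x=6, y=5) -> (x=7, y=5)
  south (south): (x=7, y=5) -> (x=7, y=6)
  west (west): (x=7, y=6) -> (x=6, y=6)
  east (east): (x=6, y=6) -> (x=7, y=6)
  west (west): (x=7, y=6) -> (x=6, y=6)
  north (north): (x=6, y=6) -> (x=6, y=5)
Final: (x=6, y=5)

Answer: Final position: (x=6, y=5)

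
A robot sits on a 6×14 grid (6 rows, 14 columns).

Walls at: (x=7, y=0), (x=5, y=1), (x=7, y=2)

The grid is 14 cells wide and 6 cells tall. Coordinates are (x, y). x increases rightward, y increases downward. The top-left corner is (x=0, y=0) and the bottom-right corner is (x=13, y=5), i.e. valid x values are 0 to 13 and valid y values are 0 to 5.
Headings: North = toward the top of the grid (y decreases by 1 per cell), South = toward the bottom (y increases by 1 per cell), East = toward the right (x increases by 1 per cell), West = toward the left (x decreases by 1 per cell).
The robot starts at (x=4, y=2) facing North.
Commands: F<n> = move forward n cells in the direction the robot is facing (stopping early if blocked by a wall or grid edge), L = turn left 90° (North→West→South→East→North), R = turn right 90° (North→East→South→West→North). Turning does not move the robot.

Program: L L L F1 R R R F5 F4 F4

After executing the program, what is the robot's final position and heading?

Start: (x=4, y=2), facing North
  L: turn left, now facing West
  L: turn left, now facing South
  L: turn left, now facing East
  F1: move forward 1, now at (x=5, y=2)
  R: turn right, now facing South
  R: turn right, now facing West
  R: turn right, now facing North
  F5: move forward 0/5 (blocked), now at (x=5, y=2)
  F4: move forward 0/4 (blocked), now at (x=5, y=2)
  F4: move forward 0/4 (blocked), now at (x=5, y=2)
Final: (x=5, y=2), facing North

Answer: Final position: (x=5, y=2), facing North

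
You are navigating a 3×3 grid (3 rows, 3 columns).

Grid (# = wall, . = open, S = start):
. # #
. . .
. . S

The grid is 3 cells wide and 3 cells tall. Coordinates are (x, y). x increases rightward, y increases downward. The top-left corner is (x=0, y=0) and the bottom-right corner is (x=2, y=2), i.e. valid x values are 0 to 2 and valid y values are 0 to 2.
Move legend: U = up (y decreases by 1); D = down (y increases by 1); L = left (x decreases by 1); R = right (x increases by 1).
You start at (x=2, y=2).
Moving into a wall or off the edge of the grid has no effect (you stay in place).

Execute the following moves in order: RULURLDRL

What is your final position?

Start: (x=2, y=2)
  R (right): blocked, stay at (x=2, y=2)
  U (up): (x=2, y=2) -> (x=2, y=1)
  L (left): (x=2, y=1) -> (x=1, y=1)
  U (up): blocked, stay at (x=1, y=1)
  R (right): (x=1, y=1) -> (x=2, y=1)
  L (left): (x=2, y=1) -> (x=1, y=1)
  D (down): (x=1, y=1) -> (x=1, y=2)
  R (right): (x=1, y=2) -> (x=2, y=2)
  L (left): (x=2, y=2) -> (x=1, y=2)
Final: (x=1, y=2)

Answer: Final position: (x=1, y=2)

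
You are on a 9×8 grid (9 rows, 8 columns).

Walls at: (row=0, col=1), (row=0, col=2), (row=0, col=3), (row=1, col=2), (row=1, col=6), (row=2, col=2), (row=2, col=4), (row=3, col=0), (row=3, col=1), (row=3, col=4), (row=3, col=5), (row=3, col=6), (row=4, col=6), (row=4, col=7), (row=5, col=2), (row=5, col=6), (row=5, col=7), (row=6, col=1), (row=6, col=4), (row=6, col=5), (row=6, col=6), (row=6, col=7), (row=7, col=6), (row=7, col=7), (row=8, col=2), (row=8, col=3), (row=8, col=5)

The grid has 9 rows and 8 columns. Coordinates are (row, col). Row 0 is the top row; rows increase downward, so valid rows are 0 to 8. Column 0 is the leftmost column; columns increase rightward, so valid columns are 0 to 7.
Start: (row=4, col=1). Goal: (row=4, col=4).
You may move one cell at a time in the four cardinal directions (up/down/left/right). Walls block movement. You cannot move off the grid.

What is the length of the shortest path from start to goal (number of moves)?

BFS from (row=4, col=1) until reaching (row=4, col=4):
  Distance 0: (row=4, col=1)
  Distance 1: (row=4, col=0), (row=4, col=2), (row=5, col=1)
  Distance 2: (row=3, col=2), (row=4, col=3), (row=5, col=0)
  Distance 3: (row=3, col=3), (row=4, col=4), (row=5, col=3), (row=6, col=0)  <- goal reached here
One shortest path (3 moves): (row=4, col=1) -> (row=4, col=2) -> (row=4, col=3) -> (row=4, col=4)

Answer: Shortest path length: 3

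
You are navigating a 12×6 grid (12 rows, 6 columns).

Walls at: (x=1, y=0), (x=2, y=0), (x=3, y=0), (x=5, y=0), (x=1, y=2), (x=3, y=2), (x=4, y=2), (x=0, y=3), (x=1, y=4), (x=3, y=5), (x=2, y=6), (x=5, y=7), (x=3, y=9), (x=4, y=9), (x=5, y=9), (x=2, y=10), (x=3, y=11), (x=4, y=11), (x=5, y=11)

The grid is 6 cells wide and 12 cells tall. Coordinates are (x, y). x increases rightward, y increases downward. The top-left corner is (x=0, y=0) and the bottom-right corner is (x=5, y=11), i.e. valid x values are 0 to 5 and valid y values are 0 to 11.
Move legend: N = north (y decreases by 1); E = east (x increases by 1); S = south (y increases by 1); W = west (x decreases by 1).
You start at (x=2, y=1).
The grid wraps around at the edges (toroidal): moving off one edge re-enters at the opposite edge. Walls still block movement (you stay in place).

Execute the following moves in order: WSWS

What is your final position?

Answer: Final position: (x=0, y=2)

Derivation:
Start: (x=2, y=1)
  W (west): (x=2, y=1) -> (x=1, y=1)
  S (south): blocked, stay at (x=1, y=1)
  W (west): (x=1, y=1) -> (x=0, y=1)
  S (south): (x=0, y=1) -> (x=0, y=2)
Final: (x=0, y=2)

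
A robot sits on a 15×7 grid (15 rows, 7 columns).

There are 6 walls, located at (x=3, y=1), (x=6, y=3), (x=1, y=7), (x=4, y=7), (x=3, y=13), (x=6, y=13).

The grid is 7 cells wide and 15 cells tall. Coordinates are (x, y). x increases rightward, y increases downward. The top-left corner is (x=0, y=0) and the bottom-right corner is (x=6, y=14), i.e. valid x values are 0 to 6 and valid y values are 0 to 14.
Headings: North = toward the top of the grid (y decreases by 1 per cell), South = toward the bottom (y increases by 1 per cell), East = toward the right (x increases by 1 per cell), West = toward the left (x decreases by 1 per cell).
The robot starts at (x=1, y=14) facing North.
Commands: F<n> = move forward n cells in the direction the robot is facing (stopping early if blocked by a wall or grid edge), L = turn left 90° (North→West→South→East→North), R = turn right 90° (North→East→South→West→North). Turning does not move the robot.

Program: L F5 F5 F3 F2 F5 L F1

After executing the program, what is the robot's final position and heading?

Start: (x=1, y=14), facing North
  L: turn left, now facing West
  F5: move forward 1/5 (blocked), now at (x=0, y=14)
  F5: move forward 0/5 (blocked), now at (x=0, y=14)
  F3: move forward 0/3 (blocked), now at (x=0, y=14)
  F2: move forward 0/2 (blocked), now at (x=0, y=14)
  F5: move forward 0/5 (blocked), now at (x=0, y=14)
  L: turn left, now facing South
  F1: move forward 0/1 (blocked), now at (x=0, y=14)
Final: (x=0, y=14), facing South

Answer: Final position: (x=0, y=14), facing South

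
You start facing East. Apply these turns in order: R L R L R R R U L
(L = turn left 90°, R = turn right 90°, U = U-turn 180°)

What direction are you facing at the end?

Answer: Final heading: East

Derivation:
Start: East
  R (right (90° clockwise)) -> South
  L (left (90° counter-clockwise)) -> East
  R (right (90° clockwise)) -> South
  L (left (90° counter-clockwise)) -> East
  R (right (90° clockwise)) -> South
  R (right (90° clockwise)) -> West
  R (right (90° clockwise)) -> North
  U (U-turn (180°)) -> South
  L (left (90° counter-clockwise)) -> East
Final: East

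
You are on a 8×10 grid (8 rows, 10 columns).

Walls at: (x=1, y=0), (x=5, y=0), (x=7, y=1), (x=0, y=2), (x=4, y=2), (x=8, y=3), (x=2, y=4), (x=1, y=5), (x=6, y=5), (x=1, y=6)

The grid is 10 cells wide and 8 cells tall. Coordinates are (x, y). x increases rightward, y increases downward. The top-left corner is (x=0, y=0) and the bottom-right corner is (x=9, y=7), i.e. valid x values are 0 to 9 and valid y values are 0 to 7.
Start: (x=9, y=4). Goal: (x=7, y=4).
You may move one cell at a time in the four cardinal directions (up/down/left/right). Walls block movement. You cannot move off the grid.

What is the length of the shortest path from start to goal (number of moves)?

BFS from (x=9, y=4) until reaching (x=7, y=4):
  Distance 0: (x=9, y=4)
  Distance 1: (x=9, y=3), (x=8, y=4), (x=9, y=5)
  Distance 2: (x=9, y=2), (x=7, y=4), (x=8, y=5), (x=9, y=6)  <- goal reached here
One shortest path (2 moves): (x=9, y=4) -> (x=8, y=4) -> (x=7, y=4)

Answer: Shortest path length: 2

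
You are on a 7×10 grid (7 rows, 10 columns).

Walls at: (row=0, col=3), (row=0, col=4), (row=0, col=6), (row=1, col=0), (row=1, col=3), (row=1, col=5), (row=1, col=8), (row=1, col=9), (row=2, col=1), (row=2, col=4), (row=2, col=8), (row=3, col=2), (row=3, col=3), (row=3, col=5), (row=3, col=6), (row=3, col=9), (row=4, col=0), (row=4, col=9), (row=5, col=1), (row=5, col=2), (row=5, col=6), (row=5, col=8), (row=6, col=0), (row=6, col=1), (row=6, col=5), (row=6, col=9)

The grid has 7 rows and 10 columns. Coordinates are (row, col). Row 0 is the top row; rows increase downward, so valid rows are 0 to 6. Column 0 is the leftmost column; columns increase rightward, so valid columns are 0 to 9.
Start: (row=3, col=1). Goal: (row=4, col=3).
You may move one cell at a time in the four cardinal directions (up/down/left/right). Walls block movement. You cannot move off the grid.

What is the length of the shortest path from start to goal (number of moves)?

Answer: Shortest path length: 3

Derivation:
BFS from (row=3, col=1) until reaching (row=4, col=3):
  Distance 0: (row=3, col=1)
  Distance 1: (row=3, col=0), (row=4, col=1)
  Distance 2: (row=2, col=0), (row=4, col=2)
  Distance 3: (row=4, col=3)  <- goal reached here
One shortest path (3 moves): (row=3, col=1) -> (row=4, col=1) -> (row=4, col=2) -> (row=4, col=3)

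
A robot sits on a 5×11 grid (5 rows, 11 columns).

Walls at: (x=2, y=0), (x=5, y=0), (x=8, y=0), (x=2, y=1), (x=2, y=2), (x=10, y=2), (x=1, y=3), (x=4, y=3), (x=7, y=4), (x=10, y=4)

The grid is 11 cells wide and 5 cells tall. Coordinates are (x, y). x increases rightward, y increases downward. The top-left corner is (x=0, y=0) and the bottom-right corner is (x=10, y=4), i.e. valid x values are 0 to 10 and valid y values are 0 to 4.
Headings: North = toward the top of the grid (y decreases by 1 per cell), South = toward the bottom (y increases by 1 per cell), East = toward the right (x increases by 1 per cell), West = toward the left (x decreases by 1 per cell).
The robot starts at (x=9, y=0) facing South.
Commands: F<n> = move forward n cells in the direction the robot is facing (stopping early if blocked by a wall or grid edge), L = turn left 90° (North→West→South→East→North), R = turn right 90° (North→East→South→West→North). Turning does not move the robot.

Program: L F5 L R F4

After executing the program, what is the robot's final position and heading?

Answer: Final position: (x=10, y=0), facing East

Derivation:
Start: (x=9, y=0), facing South
  L: turn left, now facing East
  F5: move forward 1/5 (blocked), now at (x=10, y=0)
  L: turn left, now facing North
  R: turn right, now facing East
  F4: move forward 0/4 (blocked), now at (x=10, y=0)
Final: (x=10, y=0), facing East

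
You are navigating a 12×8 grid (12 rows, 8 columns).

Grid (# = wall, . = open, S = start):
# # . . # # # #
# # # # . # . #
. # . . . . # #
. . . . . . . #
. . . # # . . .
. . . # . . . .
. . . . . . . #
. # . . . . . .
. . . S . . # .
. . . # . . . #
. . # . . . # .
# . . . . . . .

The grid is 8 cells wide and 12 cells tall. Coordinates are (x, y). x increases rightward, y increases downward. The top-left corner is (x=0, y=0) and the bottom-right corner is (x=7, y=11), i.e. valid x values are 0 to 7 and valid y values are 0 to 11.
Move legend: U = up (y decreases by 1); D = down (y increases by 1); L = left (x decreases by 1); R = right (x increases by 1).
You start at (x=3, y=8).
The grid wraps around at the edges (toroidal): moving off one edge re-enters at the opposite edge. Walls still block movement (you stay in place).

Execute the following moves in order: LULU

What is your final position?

Answer: Final position: (x=2, y=6)

Derivation:
Start: (x=3, y=8)
  L (left): (x=3, y=8) -> (x=2, y=8)
  U (up): (x=2, y=8) -> (x=2, y=7)
  L (left): blocked, stay at (x=2, y=7)
  U (up): (x=2, y=7) -> (x=2, y=6)
Final: (x=2, y=6)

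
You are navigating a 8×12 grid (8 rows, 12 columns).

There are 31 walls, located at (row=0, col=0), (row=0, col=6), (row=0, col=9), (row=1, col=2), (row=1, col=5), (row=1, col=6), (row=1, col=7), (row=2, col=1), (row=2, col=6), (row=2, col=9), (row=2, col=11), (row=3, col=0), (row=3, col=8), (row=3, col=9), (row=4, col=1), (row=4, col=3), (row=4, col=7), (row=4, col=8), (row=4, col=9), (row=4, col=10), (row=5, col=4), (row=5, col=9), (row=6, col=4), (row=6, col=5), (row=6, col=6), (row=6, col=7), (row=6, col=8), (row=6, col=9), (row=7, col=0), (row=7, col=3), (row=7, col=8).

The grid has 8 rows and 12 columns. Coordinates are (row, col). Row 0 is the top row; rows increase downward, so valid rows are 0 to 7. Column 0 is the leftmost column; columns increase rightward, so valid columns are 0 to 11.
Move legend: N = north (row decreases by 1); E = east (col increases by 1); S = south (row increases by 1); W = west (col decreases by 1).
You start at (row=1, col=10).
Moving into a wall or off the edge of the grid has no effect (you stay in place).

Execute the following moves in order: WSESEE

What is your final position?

Start: (row=1, col=10)
  W (west): (row=1, col=10) -> (row=1, col=9)
  S (south): blocked, stay at (row=1, col=9)
  E (east): (row=1, col=9) -> (row=1, col=10)
  S (south): (row=1, col=10) -> (row=2, col=10)
  E (east): blocked, stay at (row=2, col=10)
  E (east): blocked, stay at (row=2, col=10)
Final: (row=2, col=10)

Answer: Final position: (row=2, col=10)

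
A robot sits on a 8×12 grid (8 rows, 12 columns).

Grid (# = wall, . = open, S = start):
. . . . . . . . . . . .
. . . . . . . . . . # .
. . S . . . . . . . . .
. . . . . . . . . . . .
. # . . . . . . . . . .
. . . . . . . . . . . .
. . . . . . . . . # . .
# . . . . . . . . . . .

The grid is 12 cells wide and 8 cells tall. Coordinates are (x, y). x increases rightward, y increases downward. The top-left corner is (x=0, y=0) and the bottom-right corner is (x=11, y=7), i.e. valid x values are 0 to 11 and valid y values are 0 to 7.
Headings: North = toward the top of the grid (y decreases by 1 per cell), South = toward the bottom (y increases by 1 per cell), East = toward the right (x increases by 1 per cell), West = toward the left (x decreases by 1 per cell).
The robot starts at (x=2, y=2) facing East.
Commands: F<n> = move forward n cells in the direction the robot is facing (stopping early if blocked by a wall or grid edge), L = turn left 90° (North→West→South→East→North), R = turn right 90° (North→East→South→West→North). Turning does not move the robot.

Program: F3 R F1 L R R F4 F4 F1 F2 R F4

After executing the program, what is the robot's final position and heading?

Answer: Final position: (x=0, y=0), facing North

Derivation:
Start: (x=2, y=2), facing East
  F3: move forward 3, now at (x=5, y=2)
  R: turn right, now facing South
  F1: move forward 1, now at (x=5, y=3)
  L: turn left, now facing East
  R: turn right, now facing South
  R: turn right, now facing West
  F4: move forward 4, now at (x=1, y=3)
  F4: move forward 1/4 (blocked), now at (x=0, y=3)
  F1: move forward 0/1 (blocked), now at (x=0, y=3)
  F2: move forward 0/2 (blocked), now at (x=0, y=3)
  R: turn right, now facing North
  F4: move forward 3/4 (blocked), now at (x=0, y=0)
Final: (x=0, y=0), facing North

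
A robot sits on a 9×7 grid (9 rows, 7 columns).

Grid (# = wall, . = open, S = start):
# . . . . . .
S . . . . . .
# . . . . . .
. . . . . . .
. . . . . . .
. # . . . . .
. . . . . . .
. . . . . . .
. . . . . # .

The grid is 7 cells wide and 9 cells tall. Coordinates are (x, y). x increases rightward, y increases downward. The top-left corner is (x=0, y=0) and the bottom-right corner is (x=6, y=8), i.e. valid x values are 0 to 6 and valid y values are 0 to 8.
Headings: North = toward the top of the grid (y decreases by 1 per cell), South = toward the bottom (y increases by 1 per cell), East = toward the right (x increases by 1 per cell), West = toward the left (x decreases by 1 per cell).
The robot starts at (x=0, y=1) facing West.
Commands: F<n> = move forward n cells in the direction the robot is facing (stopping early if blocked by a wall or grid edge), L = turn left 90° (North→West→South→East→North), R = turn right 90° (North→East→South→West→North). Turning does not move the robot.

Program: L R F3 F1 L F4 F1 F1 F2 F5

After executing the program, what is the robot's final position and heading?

Answer: Final position: (x=0, y=1), facing South

Derivation:
Start: (x=0, y=1), facing West
  L: turn left, now facing South
  R: turn right, now facing West
  F3: move forward 0/3 (blocked), now at (x=0, y=1)
  F1: move forward 0/1 (blocked), now at (x=0, y=1)
  L: turn left, now facing South
  F4: move forward 0/4 (blocked), now at (x=0, y=1)
  F1: move forward 0/1 (blocked), now at (x=0, y=1)
  F1: move forward 0/1 (blocked), now at (x=0, y=1)
  F2: move forward 0/2 (blocked), now at (x=0, y=1)
  F5: move forward 0/5 (blocked), now at (x=0, y=1)
Final: (x=0, y=1), facing South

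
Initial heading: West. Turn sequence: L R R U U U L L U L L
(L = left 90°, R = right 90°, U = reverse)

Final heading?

Answer: Final heading: North

Derivation:
Start: West
  L (left (90° counter-clockwise)) -> South
  R (right (90° clockwise)) -> West
  R (right (90° clockwise)) -> North
  U (U-turn (180°)) -> South
  U (U-turn (180°)) -> North
  U (U-turn (180°)) -> South
  L (left (90° counter-clockwise)) -> East
  L (left (90° counter-clockwise)) -> North
  U (U-turn (180°)) -> South
  L (left (90° counter-clockwise)) -> East
  L (left (90° counter-clockwise)) -> North
Final: North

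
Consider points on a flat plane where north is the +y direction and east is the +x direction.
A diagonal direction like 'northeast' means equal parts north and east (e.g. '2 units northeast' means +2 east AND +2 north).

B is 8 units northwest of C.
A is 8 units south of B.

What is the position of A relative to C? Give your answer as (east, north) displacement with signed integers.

Answer: A is at (east=-8, north=0) relative to C.

Derivation:
Place C at the origin (east=0, north=0).
  B is 8 units northwest of C: delta (east=-8, north=+8); B at (east=-8, north=8).
  A is 8 units south of B: delta (east=+0, north=-8); A at (east=-8, north=0).
Therefore A relative to C: (east=-8, north=0).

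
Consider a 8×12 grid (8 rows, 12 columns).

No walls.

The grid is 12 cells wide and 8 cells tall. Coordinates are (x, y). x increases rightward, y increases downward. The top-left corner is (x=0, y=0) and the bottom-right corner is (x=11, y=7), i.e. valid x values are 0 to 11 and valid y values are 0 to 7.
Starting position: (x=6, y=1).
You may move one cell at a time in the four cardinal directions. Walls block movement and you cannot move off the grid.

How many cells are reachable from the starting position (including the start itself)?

Answer: Reachable cells: 96

Derivation:
BFS flood-fill from (x=6, y=1):
  Distance 0: (x=6, y=1)
  Distance 1: (x=6, y=0), (x=5, y=1), (x=7, y=1), (x=6, y=2)
  Distance 2: (x=5, y=0), (x=7, y=0), (x=4, y=1), (x=8, y=1), (x=5, y=2), (x=7, y=2), (x=6, y=3)
  Distance 3: (x=4, y=0), (x=8, y=0), (x=3, y=1), (x=9, y=1), (x=4, y=2), (x=8, y=2), (x=5, y=3), (x=7, y=3), (x=6, y=4)
  Distance 4: (x=3, y=0), (x=9, y=0), (x=2, y=1), (x=10, y=1), (x=3, y=2), (x=9, y=2), (x=4, y=3), (x=8, y=3), (x=5, y=4), (x=7, y=4), (x=6, y=5)
  Distance 5: (x=2, y=0), (x=10, y=0), (x=1, y=1), (x=11, y=1), (x=2, y=2), (x=10, y=2), (x=3, y=3), (x=9, y=3), (x=4, y=4), (x=8, y=4), (x=5, y=5), (x=7, y=5), (x=6, y=6)
  Distance 6: (x=1, y=0), (x=11, y=0), (x=0, y=1), (x=1, y=2), (x=11, y=2), (x=2, y=3), (x=10, y=3), (x=3, y=4), (x=9, y=4), (x=4, y=5), (x=8, y=5), (x=5, y=6), (x=7, y=6), (x=6, y=7)
  Distance 7: (x=0, y=0), (x=0, y=2), (x=1, y=3), (x=11, y=3), (x=2, y=4), (x=10, y=4), (x=3, y=5), (x=9, y=5), (x=4, y=6), (x=8, y=6), (x=5, y=7), (x=7, y=7)
  Distance 8: (x=0, y=3), (x=1, y=4), (x=11, y=4), (x=2, y=5), (x=10, y=5), (x=3, y=6), (x=9, y=6), (x=4, y=7), (x=8, y=7)
  Distance 9: (x=0, y=4), (x=1, y=5), (x=11, y=5), (x=2, y=6), (x=10, y=6), (x=3, y=7), (x=9, y=7)
  Distance 10: (x=0, y=5), (x=1, y=6), (x=11, y=6), (x=2, y=7), (x=10, y=7)
  Distance 11: (x=0, y=6), (x=1, y=7), (x=11, y=7)
  Distance 12: (x=0, y=7)
Total reachable: 96 (grid has 96 open cells total)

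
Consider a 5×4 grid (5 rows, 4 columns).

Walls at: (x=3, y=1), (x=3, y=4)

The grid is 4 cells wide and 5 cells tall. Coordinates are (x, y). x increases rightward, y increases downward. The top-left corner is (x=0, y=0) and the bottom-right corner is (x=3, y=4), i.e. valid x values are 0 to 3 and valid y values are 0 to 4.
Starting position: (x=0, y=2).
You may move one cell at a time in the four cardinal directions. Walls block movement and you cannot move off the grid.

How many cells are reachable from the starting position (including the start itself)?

BFS flood-fill from (x=0, y=2):
  Distance 0: (x=0, y=2)
  Distance 1: (x=0, y=1), (x=1, y=2), (x=0, y=3)
  Distance 2: (x=0, y=0), (x=1, y=1), (x=2, y=2), (x=1, y=3), (x=0, y=4)
  Distance 3: (x=1, y=0), (x=2, y=1), (x=3, y=2), (x=2, y=3), (x=1, y=4)
  Distance 4: (x=2, y=0), (x=3, y=3), (x=2, y=4)
  Distance 5: (x=3, y=0)
Total reachable: 18 (grid has 18 open cells total)

Answer: Reachable cells: 18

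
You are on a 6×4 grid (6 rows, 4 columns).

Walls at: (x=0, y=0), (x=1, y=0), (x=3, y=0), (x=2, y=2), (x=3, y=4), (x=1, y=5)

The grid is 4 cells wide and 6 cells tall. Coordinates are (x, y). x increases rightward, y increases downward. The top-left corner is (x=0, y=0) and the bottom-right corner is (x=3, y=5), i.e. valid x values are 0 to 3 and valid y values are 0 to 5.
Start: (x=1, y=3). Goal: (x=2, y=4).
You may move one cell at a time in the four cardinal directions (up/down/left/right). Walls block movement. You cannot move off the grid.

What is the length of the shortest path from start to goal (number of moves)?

Answer: Shortest path length: 2

Derivation:
BFS from (x=1, y=3) until reaching (x=2, y=4):
  Distance 0: (x=1, y=3)
  Distance 1: (x=1, y=2), (x=0, y=3), (x=2, y=3), (x=1, y=4)
  Distance 2: (x=1, y=1), (x=0, y=2), (x=3, y=3), (x=0, y=4), (x=2, y=4)  <- goal reached here
One shortest path (2 moves): (x=1, y=3) -> (x=2, y=3) -> (x=2, y=4)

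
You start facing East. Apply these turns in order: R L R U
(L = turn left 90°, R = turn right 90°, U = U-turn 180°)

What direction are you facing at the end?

Answer: Final heading: North

Derivation:
Start: East
  R (right (90° clockwise)) -> South
  L (left (90° counter-clockwise)) -> East
  R (right (90° clockwise)) -> South
  U (U-turn (180°)) -> North
Final: North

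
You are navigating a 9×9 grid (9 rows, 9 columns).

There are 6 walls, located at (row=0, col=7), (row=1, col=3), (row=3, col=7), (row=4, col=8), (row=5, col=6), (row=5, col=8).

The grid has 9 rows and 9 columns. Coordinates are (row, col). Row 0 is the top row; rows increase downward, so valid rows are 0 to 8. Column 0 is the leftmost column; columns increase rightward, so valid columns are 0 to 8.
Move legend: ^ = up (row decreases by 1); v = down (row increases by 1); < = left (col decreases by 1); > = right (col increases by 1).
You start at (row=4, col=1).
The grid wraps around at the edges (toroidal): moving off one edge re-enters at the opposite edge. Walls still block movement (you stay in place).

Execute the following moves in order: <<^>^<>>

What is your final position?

Answer: Final position: (row=2, col=2)

Derivation:
Start: (row=4, col=1)
  < (left): (row=4, col=1) -> (row=4, col=0)
  < (left): blocked, stay at (row=4, col=0)
  ^ (up): (row=4, col=0) -> (row=3, col=0)
  > (right): (row=3, col=0) -> (row=3, col=1)
  ^ (up): (row=3, col=1) -> (row=2, col=1)
  < (left): (row=2, col=1) -> (row=2, col=0)
  > (right): (row=2, col=0) -> (row=2, col=1)
  > (right): (row=2, col=1) -> (row=2, col=2)
Final: (row=2, col=2)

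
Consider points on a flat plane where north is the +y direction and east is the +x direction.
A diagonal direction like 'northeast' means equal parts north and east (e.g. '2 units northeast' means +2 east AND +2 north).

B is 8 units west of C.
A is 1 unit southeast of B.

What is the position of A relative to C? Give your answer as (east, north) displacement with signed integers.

Answer: A is at (east=-7, north=-1) relative to C.

Derivation:
Place C at the origin (east=0, north=0).
  B is 8 units west of C: delta (east=-8, north=+0); B at (east=-8, north=0).
  A is 1 unit southeast of B: delta (east=+1, north=-1); A at (east=-7, north=-1).
Therefore A relative to C: (east=-7, north=-1).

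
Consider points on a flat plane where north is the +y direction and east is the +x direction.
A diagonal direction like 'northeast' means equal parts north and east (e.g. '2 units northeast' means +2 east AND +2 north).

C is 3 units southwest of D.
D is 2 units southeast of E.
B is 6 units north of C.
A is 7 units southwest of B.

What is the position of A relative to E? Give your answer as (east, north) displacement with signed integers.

Place E at the origin (east=0, north=0).
  D is 2 units southeast of E: delta (east=+2, north=-2); D at (east=2, north=-2).
  C is 3 units southwest of D: delta (east=-3, north=-3); C at (east=-1, north=-5).
  B is 6 units north of C: delta (east=+0, north=+6); B at (east=-1, north=1).
  A is 7 units southwest of B: delta (east=-7, north=-7); A at (east=-8, north=-6).
Therefore A relative to E: (east=-8, north=-6).

Answer: A is at (east=-8, north=-6) relative to E.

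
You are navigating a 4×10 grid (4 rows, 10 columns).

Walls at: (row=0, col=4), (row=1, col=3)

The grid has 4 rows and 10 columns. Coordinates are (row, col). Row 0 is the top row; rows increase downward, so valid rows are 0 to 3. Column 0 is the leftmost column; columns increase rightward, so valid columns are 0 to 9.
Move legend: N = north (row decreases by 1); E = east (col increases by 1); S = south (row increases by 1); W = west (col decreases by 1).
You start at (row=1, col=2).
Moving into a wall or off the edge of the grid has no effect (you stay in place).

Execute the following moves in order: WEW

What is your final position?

Start: (row=1, col=2)
  W (west): (row=1, col=2) -> (row=1, col=1)
  E (east): (row=1, col=1) -> (row=1, col=2)
  W (west): (row=1, col=2) -> (row=1, col=1)
Final: (row=1, col=1)

Answer: Final position: (row=1, col=1)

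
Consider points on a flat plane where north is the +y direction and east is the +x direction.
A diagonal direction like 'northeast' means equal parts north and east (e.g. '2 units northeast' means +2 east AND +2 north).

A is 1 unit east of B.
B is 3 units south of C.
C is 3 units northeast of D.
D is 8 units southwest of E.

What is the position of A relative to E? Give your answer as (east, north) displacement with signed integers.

Place E at the origin (east=0, north=0).
  D is 8 units southwest of E: delta (east=-8, north=-8); D at (east=-8, north=-8).
  C is 3 units northeast of D: delta (east=+3, north=+3); C at (east=-5, north=-5).
  B is 3 units south of C: delta (east=+0, north=-3); B at (east=-5, north=-8).
  A is 1 unit east of B: delta (east=+1, north=+0); A at (east=-4, north=-8).
Therefore A relative to E: (east=-4, north=-8).

Answer: A is at (east=-4, north=-8) relative to E.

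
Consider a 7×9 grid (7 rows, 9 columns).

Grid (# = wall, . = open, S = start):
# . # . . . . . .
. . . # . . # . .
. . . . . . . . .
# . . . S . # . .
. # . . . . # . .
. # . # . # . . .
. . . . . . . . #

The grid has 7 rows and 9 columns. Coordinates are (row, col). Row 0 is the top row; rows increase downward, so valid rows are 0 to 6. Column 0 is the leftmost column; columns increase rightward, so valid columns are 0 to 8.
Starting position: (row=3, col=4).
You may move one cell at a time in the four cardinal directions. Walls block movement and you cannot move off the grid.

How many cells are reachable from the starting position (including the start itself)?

BFS flood-fill from (row=3, col=4):
  Distance 0: (row=3, col=4)
  Distance 1: (row=2, col=4), (row=3, col=3), (row=3, col=5), (row=4, col=4)
  Distance 2: (row=1, col=4), (row=2, col=3), (row=2, col=5), (row=3, col=2), (row=4, col=3), (row=4, col=5), (row=5, col=4)
  Distance 3: (row=0, col=4), (row=1, col=5), (row=2, col=2), (row=2, col=6), (row=3, col=1), (row=4, col=2), (row=6, col=4)
  Distance 4: (row=0, col=3), (row=0, col=5), (row=1, col=2), (row=2, col=1), (row=2, col=7), (row=5, col=2), (row=6, col=3), (row=6, col=5)
  Distance 5: (row=0, col=6), (row=1, col=1), (row=1, col=7), (row=2, col=0), (row=2, col=8), (row=3, col=7), (row=6, col=2), (row=6, col=6)
  Distance 6: (row=0, col=1), (row=0, col=7), (row=1, col=0), (row=1, col=8), (row=3, col=8), (row=4, col=7), (row=5, col=6), (row=6, col=1), (row=6, col=7)
  Distance 7: (row=0, col=8), (row=4, col=8), (row=5, col=7), (row=6, col=0)
  Distance 8: (row=5, col=0), (row=5, col=8)
  Distance 9: (row=4, col=0)
Total reachable: 51 (grid has 51 open cells total)

Answer: Reachable cells: 51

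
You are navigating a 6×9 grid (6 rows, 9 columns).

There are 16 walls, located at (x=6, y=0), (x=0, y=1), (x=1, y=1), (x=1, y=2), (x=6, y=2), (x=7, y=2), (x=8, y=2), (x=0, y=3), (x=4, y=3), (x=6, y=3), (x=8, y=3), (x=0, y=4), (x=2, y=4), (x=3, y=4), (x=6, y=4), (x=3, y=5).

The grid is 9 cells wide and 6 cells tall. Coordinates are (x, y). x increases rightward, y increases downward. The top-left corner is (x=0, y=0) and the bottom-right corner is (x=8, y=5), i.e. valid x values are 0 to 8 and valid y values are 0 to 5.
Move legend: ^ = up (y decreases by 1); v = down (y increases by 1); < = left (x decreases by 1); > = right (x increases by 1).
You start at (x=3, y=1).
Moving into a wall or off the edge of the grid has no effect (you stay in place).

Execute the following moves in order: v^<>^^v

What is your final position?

Start: (x=3, y=1)
  v (down): (x=3, y=1) -> (x=3, y=2)
  ^ (up): (x=3, y=2) -> (x=3, y=1)
  < (left): (x=3, y=1) -> (x=2, y=1)
  > (right): (x=2, y=1) -> (x=3, y=1)
  ^ (up): (x=3, y=1) -> (x=3, y=0)
  ^ (up): blocked, stay at (x=3, y=0)
  v (down): (x=3, y=0) -> (x=3, y=1)
Final: (x=3, y=1)

Answer: Final position: (x=3, y=1)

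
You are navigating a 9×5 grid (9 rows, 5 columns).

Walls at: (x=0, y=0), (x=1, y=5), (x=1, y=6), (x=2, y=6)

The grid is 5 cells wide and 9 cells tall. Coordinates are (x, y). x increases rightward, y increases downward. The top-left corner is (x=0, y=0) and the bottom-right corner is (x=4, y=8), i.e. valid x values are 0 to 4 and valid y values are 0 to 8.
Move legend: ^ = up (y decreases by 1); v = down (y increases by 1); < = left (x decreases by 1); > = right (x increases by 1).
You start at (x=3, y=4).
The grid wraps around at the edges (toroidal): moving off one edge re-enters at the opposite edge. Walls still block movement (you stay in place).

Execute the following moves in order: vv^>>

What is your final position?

Start: (x=3, y=4)
  v (down): (x=3, y=4) -> (x=3, y=5)
  v (down): (x=3, y=5) -> (x=3, y=6)
  ^ (up): (x=3, y=6) -> (x=3, y=5)
  > (right): (x=3, y=5) -> (x=4, y=5)
  > (right): (x=4, y=5) -> (x=0, y=5)
Final: (x=0, y=5)

Answer: Final position: (x=0, y=5)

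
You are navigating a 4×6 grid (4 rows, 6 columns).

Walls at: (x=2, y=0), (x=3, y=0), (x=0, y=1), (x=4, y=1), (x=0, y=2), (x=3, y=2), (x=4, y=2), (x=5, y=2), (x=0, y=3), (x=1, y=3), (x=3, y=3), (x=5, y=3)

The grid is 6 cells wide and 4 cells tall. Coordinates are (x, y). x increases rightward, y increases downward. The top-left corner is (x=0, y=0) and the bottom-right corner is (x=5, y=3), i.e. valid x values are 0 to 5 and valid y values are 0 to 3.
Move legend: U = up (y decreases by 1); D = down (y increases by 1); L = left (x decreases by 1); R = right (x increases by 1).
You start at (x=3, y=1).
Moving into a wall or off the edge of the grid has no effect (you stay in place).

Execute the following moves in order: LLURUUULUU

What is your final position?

Answer: Final position: (x=0, y=0)

Derivation:
Start: (x=3, y=1)
  L (left): (x=3, y=1) -> (x=2, y=1)
  L (left): (x=2, y=1) -> (x=1, y=1)
  U (up): (x=1, y=1) -> (x=1, y=0)
  R (right): blocked, stay at (x=1, y=0)
  [×3]U (up): blocked, stay at (x=1, y=0)
  L (left): (x=1, y=0) -> (x=0, y=0)
  U (up): blocked, stay at (x=0, y=0)
  U (up): blocked, stay at (x=0, y=0)
Final: (x=0, y=0)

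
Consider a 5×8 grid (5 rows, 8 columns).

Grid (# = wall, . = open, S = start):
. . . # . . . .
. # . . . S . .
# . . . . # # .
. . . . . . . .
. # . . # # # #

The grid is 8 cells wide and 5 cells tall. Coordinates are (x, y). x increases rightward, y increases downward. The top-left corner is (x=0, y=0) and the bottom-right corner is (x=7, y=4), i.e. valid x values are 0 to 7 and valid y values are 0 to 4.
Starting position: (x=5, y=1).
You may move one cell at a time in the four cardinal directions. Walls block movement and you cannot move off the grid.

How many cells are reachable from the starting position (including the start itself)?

BFS flood-fill from (x=5, y=1):
  Distance 0: (x=5, y=1)
  Distance 1: (x=5, y=0), (x=4, y=1), (x=6, y=1)
  Distance 2: (x=4, y=0), (x=6, y=0), (x=3, y=1), (x=7, y=1), (x=4, y=2)
  Distance 3: (x=7, y=0), (x=2, y=1), (x=3, y=2), (x=7, y=2), (x=4, y=3)
  Distance 4: (x=2, y=0), (x=2, y=2), (x=3, y=3), (x=5, y=3), (x=7, y=3)
  Distance 5: (x=1, y=0), (x=1, y=2), (x=2, y=3), (x=6, y=3), (x=3, y=4)
  Distance 6: (x=0, y=0), (x=1, y=3), (x=2, y=4)
  Distance 7: (x=0, y=1), (x=0, y=3)
  Distance 8: (x=0, y=4)
Total reachable: 30 (grid has 30 open cells total)

Answer: Reachable cells: 30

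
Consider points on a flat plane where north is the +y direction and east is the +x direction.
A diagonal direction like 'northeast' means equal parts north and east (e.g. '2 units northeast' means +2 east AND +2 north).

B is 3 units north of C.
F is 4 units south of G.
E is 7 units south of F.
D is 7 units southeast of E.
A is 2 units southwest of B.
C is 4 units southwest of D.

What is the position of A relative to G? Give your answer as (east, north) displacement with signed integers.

Answer: A is at (east=1, north=-21) relative to G.

Derivation:
Place G at the origin (east=0, north=0).
  F is 4 units south of G: delta (east=+0, north=-4); F at (east=0, north=-4).
  E is 7 units south of F: delta (east=+0, north=-7); E at (east=0, north=-11).
  D is 7 units southeast of E: delta (east=+7, north=-7); D at (east=7, north=-18).
  C is 4 units southwest of D: delta (east=-4, north=-4); C at (east=3, north=-22).
  B is 3 units north of C: delta (east=+0, north=+3); B at (east=3, north=-19).
  A is 2 units southwest of B: delta (east=-2, north=-2); A at (east=1, north=-21).
Therefore A relative to G: (east=1, north=-21).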